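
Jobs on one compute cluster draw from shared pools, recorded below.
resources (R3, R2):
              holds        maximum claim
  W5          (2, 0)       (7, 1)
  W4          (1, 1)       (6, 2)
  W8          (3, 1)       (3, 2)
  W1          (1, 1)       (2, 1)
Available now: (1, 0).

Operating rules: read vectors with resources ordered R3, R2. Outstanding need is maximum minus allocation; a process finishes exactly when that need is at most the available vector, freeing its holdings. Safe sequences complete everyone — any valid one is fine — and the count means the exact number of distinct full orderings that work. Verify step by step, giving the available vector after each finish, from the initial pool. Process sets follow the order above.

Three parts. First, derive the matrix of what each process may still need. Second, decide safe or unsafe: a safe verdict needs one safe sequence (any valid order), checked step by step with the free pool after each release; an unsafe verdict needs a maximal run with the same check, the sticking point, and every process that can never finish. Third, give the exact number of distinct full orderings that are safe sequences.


(1) Outstanding need per process (order R3, R2):
  W5: (5, 1)
  W4: (5, 1)
  W8: (0, 1)
  W1: (1, 0)
(2) The state is SAFE; one workable sequence: W1, W8, W5, W4.
Key observation: reading the order forward, W1 is the first process whose need (1, 0) meets the free pool (1, 0) exactly on a resource it requests.
Verifying each step:
  pool = (1, 0)
  run W1 (needs (1, 0), free (1, 0)); after release of (1, 1) the pool is (2, 1)
  run W8 (needs (0, 1), free (2, 1)); after release of (3, 1) the pool is (5, 2)
  run W5 (needs (5, 1), free (5, 2)); after release of (2, 0) the pool is (7, 2)
  run W4 (needs (5, 1), free (7, 2)); after release of (1, 1) the pool is (8, 3)
(3) The exact count: 2 of the possible complete orderings are safe sequences.


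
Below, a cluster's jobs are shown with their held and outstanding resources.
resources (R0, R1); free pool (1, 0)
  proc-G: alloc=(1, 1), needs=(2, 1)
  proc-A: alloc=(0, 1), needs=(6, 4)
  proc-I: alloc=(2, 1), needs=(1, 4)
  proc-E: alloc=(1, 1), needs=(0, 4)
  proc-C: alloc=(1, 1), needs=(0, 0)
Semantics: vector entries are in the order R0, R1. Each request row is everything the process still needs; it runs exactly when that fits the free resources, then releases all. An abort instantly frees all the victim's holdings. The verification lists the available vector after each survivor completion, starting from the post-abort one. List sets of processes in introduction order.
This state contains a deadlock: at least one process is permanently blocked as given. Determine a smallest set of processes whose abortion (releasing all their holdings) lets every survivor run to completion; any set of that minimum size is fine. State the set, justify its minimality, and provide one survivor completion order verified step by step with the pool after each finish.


Minimum abort set: proc-I and proc-E.
Key observation: proc-A had no path to completion before; after the abort of proc-I and proc-E ((3, 2) returned), step 3 is where it fits.
Why nothing smaller works — every single abort fails: proc-G alone leaves proc-A blocked (short on R0 and R1); proc-A alone leaves proc-I blocked (short on R1); proc-I alone leaves proc-A blocked (short on R0 and R1); proc-E alone leaves proc-A blocked (short on R0 and R1); proc-C alone leaves proc-A blocked (short on R0 and R1).
The survivors complete as proc-G, proc-C, proc-A. Verifying each step (starting from the post-abort pool):
  pool = (4, 2)
  proc-G: need (2, 1) fits (4, 2); releases (1, 1), pool now (5, 3)
  proc-C: need (0, 0) fits (5, 3); releases (1, 1), pool now (6, 4)
  proc-A: need (6, 4) fits (6, 4); releases (0, 1), pool now (6, 5)


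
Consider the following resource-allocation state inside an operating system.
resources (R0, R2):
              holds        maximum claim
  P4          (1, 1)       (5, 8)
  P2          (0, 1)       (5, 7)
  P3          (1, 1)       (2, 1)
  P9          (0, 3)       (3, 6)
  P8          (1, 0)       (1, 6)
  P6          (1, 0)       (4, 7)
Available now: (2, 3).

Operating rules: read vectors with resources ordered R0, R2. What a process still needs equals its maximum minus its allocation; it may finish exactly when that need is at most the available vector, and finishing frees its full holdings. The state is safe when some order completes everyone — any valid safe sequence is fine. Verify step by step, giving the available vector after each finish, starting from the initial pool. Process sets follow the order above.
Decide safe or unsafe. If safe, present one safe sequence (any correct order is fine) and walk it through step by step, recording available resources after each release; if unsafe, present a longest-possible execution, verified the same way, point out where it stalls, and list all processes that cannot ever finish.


SAFE — a valid safe sequence is P3, P9, P8, P6, P4, P2.
Key observation: the order's first zero-slack moment is P9 ((3, 3) needed, (3, 4) free — a requested resource with nothing to spare).
Walking it through:
  pool = (2, 3)
  P3 needs (1, 0) <= (2, 3) -> finishes; pool += (1, 1) = (3, 4)
  P9 needs (3, 3) <= (3, 4) -> finishes; pool += (0, 3) = (3, 7)
  P8 needs (0, 6) <= (3, 7) -> finishes; pool += (1, 0) = (4, 7)
  P6 needs (3, 7) <= (4, 7) -> finishes; pool += (1, 0) = (5, 7)
  P4 needs (4, 7) <= (5, 7) -> finishes; pool += (1, 1) = (6, 8)
  P2 needs (5, 6) <= (6, 8) -> finishes; pool += (0, 1) = (6, 9)


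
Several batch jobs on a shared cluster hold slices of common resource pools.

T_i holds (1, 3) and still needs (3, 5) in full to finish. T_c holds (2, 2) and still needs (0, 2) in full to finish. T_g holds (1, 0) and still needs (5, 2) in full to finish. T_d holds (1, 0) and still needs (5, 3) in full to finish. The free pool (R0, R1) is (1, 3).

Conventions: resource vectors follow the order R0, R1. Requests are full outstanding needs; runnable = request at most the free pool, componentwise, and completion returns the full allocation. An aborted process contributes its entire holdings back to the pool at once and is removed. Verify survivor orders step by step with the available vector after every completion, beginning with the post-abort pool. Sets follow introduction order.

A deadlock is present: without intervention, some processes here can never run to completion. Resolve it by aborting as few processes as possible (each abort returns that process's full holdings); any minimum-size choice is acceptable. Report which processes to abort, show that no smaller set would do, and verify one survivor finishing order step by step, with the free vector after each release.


Minimum abort set: T_g.
Key observation: before aborting T_g, T_d was permanently blocked — no order could ever run it; afterwards it completes at step 3.
No smaller set exists: with zero aborts the deadlock remains.
One survivor order: T_c, T_i, T_d. Step-by-step check (post-abort pool first):
  pool = (2, 3)
  T_c needs (0, 2) <= (2, 3) -> finishes; pool += (2, 2) = (4, 5)
  T_i needs (3, 5) <= (4, 5) -> finishes; pool += (1, 3) = (5, 8)
  T_d needs (5, 3) <= (5, 8) -> finishes; pool += (1, 0) = (6, 8)


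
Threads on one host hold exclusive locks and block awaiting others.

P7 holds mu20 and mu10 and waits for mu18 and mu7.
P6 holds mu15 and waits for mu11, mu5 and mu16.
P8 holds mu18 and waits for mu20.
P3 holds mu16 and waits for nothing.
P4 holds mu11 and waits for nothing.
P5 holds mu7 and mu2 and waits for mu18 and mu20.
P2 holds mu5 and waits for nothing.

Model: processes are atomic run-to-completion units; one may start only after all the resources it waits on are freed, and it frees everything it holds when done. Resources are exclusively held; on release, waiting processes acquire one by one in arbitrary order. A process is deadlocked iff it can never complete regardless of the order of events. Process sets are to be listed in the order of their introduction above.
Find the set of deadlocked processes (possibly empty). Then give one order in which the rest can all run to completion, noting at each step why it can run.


Deadlocked: P7, P8 and P5.
Key observation: the wait chain closes on itself along P7 -> P8 -> P7; P5 is caught in further circular waits.
A valid finishing order for the others: P2, P4, P3, P6.
Step-by-step check:
  P2 waits on nothing -> runs at once and releases mu5
  P4 waits on nothing -> runs at once and releases mu11
  P3 waits on nothing -> runs at once and releases mu16
  P6: everything it awaited (mu11, mu5 and mu16) is free; runs, freeing mu15


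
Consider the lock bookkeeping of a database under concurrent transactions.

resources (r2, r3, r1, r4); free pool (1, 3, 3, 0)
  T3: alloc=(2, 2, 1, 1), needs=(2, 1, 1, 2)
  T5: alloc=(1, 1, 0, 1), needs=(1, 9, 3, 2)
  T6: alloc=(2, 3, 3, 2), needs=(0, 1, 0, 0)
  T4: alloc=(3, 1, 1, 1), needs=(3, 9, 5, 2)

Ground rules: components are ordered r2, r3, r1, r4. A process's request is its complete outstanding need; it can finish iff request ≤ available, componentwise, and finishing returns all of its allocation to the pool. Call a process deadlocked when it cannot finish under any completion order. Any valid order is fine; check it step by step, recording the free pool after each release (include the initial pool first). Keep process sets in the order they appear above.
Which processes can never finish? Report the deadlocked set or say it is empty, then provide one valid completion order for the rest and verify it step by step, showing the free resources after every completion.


Deadlocked set: T5 and T4.
Key observation: the pool after T6, T3 is (5, 8, 7, 3); every surviving request exceeds it in r3, so progress ends there.
The rest can finish in the order T6, T3. Verifying each step:
  pool = (1, 3, 3, 0)
  T6 needs (0, 1, 0, 0) <= (1, 3, 3, 0) -> finishes; pool += (2, 3, 3, 2) = (3, 6, 6, 2)
  T3 needs (2, 1, 1, 2) <= (3, 6, 6, 2) -> finishes; pool += (2, 2, 1, 1) = (5, 8, 7, 3)
None of the blocked processes ever fits:
  T5 cannot run: need (1, 9, 3, 2) vs free (5, 8, 7, 3) (insufficient r3)
  T4 cannot run: need (3, 9, 5, 2) vs free (5, 8, 7, 3) (insufficient r3)


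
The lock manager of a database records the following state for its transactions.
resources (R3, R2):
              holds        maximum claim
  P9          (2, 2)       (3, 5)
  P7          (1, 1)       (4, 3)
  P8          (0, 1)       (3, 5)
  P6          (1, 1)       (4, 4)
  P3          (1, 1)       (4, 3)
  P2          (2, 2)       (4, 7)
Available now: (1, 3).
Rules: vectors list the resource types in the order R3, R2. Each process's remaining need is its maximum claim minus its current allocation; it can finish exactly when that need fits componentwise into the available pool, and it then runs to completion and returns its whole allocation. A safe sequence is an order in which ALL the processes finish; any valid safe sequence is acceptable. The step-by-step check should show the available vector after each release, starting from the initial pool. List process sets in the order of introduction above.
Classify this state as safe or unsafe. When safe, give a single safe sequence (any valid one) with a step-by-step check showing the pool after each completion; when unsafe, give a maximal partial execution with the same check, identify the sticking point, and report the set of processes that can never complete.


SAFE — a valid safe sequence is P9, P2, P3, P6, P7, P8.
Key observation: P9 is the earliest step where a requested resource binds exactly: need (1, 3), pool (1, 3) at its turn.
Verifying each step:
  pool = (1, 3)
  P9 needs (1, 3) <= (1, 3) -> finishes; pool += (2, 2) = (3, 5)
  P2 needs (2, 5) <= (3, 5) -> finishes; pool += (2, 2) = (5, 7)
  P3 needs (3, 2) <= (5, 7) -> finishes; pool += (1, 1) = (6, 8)
  P6 needs (3, 3) <= (6, 8) -> finishes; pool += (1, 1) = (7, 9)
  P7 needs (3, 2) <= (7, 9) -> finishes; pool += (1, 1) = (8, 10)
  P8 needs (3, 4) <= (8, 10) -> finishes; pool += (0, 1) = (8, 11)


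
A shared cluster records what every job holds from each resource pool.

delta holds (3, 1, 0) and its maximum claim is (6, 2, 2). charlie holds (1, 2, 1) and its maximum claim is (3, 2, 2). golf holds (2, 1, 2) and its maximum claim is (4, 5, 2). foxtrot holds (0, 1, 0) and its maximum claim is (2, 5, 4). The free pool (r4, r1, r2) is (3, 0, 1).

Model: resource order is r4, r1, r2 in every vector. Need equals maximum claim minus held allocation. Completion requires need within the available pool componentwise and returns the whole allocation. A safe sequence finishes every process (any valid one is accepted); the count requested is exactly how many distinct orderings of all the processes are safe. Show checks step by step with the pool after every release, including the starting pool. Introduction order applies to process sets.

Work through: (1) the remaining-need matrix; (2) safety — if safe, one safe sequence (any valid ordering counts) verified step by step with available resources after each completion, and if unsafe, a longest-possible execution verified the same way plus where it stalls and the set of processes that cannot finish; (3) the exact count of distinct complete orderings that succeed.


(1) Remaining need (order r4, r1, r2):
  delta: (3, 1, 2)
  charlie: (2, 0, 1)
  golf: (2, 4, 0)
  foxtrot: (2, 4, 4)
(2) UNSAFE.
Key observation: once charlie, delta finish, the pool peaks at (7, 3, 2) — and every remaining process still needs more r1 than that.
A maximal execution: charlie, delta — then nothing else fits. Step-by-step check:
  pool = (3, 0, 1)
  run charlie (needs (2, 0, 1), free (3, 0, 1)); after release of (1, 2, 1) the pool is (4, 2, 2)
  run delta (needs (3, 1, 2), free (4, 2, 2)); after release of (3, 1, 0) the pool is (7, 3, 2)
  blocked: golf wants (2, 4, 0), pool (7, 3, 2) — not enough r1
  blocked: foxtrot wants (2, 4, 4), pool (7, 3, 2) — not enough r1 and r2
Processes that can never finish: golf and foxtrot.
(3) Precisely 0 of the possible complete orderings are safe sequences.


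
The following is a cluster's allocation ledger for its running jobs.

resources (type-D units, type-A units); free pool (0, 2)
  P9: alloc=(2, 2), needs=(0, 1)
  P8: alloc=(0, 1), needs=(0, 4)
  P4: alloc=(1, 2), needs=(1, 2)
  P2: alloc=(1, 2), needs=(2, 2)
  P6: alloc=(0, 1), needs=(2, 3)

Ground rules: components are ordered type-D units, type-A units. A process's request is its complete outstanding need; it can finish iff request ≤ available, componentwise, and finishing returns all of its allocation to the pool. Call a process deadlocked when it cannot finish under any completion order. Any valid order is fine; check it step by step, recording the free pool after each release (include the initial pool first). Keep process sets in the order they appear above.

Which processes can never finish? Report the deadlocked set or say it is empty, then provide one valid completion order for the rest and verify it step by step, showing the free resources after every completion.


No process is deadlocked.
Key observation: P9 leads a chain of completions in which each release enables another process.
A valid finishing order for the others: P9, P2, P8, P6, P4. Step-by-step check:
  pool = (0, 2)
  P9 needs (0, 1) <= (0, 2) -> finishes; pool += (2, 2) = (2, 4)
  P2 needs (2, 2) <= (2, 4) -> finishes; pool += (1, 2) = (3, 6)
  P8 needs (0, 4) <= (3, 6) -> finishes; pool += (0, 1) = (3, 7)
  P6 needs (2, 3) <= (3, 7) -> finishes; pool += (0, 1) = (3, 8)
  P4 needs (1, 2) <= (3, 8) -> finishes; pool += (1, 2) = (4, 10)


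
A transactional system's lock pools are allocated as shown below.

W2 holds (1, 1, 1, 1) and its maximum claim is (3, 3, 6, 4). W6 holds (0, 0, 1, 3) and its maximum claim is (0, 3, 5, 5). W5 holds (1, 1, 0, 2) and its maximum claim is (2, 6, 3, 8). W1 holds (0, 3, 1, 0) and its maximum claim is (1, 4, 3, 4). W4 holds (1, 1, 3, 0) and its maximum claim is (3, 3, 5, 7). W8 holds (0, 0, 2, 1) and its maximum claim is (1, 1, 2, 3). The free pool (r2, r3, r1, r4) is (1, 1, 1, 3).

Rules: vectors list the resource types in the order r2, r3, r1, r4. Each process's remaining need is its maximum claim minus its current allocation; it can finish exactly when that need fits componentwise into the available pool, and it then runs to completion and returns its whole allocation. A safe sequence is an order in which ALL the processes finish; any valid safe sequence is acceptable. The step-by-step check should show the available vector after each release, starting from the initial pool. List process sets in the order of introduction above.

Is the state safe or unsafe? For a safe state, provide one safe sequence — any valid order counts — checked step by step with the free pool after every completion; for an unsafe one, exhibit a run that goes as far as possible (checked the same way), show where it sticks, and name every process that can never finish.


UNSAFE.
Key observation: after W8, W1, W6 the pool peaks at (1, 4, 5, 7), and each blocked process is short somewhere: W2 on r2; W5 on r3; W4 on r2.
A maximal execution: W8, W1, W6 — then nothing else fits. Step-by-step check:
  pool = (1, 1, 1, 3)
  W8: need (1, 1, 0, 2) fits (1, 1, 1, 3); releases (0, 0, 2, 1), pool now (1, 1, 3, 4)
  W1: need (1, 1, 2, 4) fits (1, 1, 3, 4); releases (0, 3, 1, 0), pool now (1, 4, 4, 4)
  W6: need (0, 3, 4, 2) fits (1, 4, 4, 4); releases (0, 0, 1, 3), pool now (1, 4, 5, 7)
  W2 still needs (2, 2, 5, 3) but only (1, 4, 5, 7) is free — short on r2
  W5 still needs (1, 5, 3, 6) but only (1, 4, 5, 7) is free — short on r3
  W4 still needs (2, 2, 2, 7) but only (1, 4, 5, 7) is free — short on r2
Permanently blocked: W2, W5 and W4.


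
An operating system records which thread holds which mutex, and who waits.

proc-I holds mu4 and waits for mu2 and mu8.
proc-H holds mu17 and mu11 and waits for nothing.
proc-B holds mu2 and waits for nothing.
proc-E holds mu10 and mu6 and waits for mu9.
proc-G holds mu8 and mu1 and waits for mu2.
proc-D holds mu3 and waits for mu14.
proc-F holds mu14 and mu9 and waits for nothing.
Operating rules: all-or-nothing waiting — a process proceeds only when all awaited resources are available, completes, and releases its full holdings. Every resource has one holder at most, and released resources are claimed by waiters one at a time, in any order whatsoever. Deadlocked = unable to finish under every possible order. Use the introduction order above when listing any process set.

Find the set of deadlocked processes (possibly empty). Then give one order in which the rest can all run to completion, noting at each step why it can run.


No process is deadlocked.
Key observation: the waits form no ring: some process can always run, and its releases unblock the others one by one.
The rest can finish in the order proc-F, proc-B, proc-G, proc-E, proc-I, proc-H, proc-D.
Check, step by step:
  run proc-F (it waits on nothing); releases mu14 and mu9
  run proc-B (it waits on nothing); releases mu2
  proc-G: everything it awaited (mu2) is free; runs, freeing mu8 and mu1
  proc-E: everything it awaited (mu9) is free; runs, freeing mu10 and mu6
  proc-I: everything it awaited (mu2 and mu8) is free; runs, freeing mu4
  run proc-H (it waits on nothing); releases mu17 and mu11
  proc-D: everything it awaited (mu14) is free; runs, freeing mu3


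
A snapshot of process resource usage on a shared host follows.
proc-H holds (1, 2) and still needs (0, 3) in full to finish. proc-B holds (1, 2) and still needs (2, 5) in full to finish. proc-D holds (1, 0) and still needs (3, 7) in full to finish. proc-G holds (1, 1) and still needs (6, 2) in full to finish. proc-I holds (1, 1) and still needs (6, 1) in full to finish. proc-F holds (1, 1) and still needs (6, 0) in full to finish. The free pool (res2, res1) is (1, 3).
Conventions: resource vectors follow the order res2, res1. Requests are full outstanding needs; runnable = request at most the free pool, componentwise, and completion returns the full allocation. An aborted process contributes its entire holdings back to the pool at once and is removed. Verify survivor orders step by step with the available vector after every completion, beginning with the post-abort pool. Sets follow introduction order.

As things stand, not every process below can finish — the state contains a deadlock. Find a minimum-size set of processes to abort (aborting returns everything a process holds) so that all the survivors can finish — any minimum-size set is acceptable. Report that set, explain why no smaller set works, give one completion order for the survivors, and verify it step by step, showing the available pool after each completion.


Minimum abort set: proc-I and proc-F.
Key observation: the deadlocked proc-G becomes finishable only because proc-I and proc-F released (2, 2); it completes at step 4 below.
No one abort is enough; case by case: proc-H alone leaves proc-G blocked (short on res2); proc-B alone leaves proc-G blocked (short on res2); proc-D alone leaves proc-G blocked (short on res2); proc-G alone leaves proc-I blocked (short on res2); proc-I alone leaves proc-G blocked (short on res2); proc-F alone leaves proc-G blocked (short on res2).
The survivors complete as proc-H, proc-B, proc-D, proc-G. Verifying each step (starting from the post-abort pool):
  pool = (3, 5)
  proc-H needs (0, 3) <= (3, 5) -> finishes; pool += (1, 2) = (4, 7)
  proc-B needs (2, 5) <= (4, 7) -> finishes; pool += (1, 2) = (5, 9)
  proc-D needs (3, 7) <= (5, 9) -> finishes; pool += (1, 0) = (6, 9)
  proc-G needs (6, 2) <= (6, 9) -> finishes; pool += (1, 1) = (7, 10)


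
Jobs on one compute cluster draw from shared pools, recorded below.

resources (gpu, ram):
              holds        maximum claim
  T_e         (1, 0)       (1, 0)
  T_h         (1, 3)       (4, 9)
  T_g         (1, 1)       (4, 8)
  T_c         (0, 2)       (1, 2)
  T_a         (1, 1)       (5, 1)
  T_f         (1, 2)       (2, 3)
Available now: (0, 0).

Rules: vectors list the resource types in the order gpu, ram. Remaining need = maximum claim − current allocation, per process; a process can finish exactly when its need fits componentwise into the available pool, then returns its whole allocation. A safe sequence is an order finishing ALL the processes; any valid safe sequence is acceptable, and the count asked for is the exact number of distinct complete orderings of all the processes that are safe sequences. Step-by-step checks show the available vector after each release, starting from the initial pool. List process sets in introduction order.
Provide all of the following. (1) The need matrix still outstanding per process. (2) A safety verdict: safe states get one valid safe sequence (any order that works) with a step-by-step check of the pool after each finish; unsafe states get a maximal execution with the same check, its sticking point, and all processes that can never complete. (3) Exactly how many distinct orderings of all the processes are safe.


(1) Outstanding need per process (order gpu, ram):
  T_e: (0, 0)
  T_h: (3, 6)
  T_g: (3, 7)
  T_c: (1, 0)
  T_a: (4, 0)
  T_f: (1, 1)
(2) UNSAFE — no complete ordering exists.
Key observation: the wall is gpu: completing T_e, T_c, T_f brings the pool only to (2, 4), and all the rest need more.
Going as far as possible: T_e, T_c, T_f; after that, nothing fits. Step-by-step check:
  pool = (0, 0)
  T_e: need (0, 0) fits (0, 0); releases (1, 0), pool now (1, 0)
  T_c: need (1, 0) fits (1, 0); releases (0, 2), pool now (1, 2)
  T_f: need (1, 1) fits (1, 2); releases (1, 2), pool now (2, 4)
  T_h cannot run: need (3, 6) vs free (2, 4) (insufficient gpu and ram)
  T_g cannot run: need (3, 7) vs free (2, 4) (insufficient gpu and ram)
  T_a cannot run: need (4, 0) vs free (2, 4) (insufficient gpu)
Never able to finish: T_h, T_g and T_a.
(3) The exact count: 0 of the possible complete orderings are safe sequences.


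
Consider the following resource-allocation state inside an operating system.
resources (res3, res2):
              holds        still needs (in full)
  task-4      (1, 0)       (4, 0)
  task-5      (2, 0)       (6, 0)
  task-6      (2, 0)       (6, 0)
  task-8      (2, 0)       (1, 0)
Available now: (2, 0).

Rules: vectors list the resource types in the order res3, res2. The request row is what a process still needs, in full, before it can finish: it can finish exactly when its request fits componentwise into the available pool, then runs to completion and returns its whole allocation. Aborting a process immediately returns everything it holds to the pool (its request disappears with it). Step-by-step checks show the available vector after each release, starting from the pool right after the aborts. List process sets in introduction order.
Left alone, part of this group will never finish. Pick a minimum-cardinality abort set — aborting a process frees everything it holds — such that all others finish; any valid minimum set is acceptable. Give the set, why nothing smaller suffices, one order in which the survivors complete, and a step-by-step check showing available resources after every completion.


Abort task-5.
Key observation: the returned (2, 0) from task-5 is what brings task-6 — unrunnable before, under any order — into play at step 3.
No smaller set exists: with zero aborts the deadlock remains.
Survivors finish in the order: task-8, task-4, task-6. Check, step by step (pool after the aborts first):
  pool = (4, 0)
  task-8: need (1, 0) fits (4, 0); releases (2, 0), pool now (6, 0)
  task-4: need (4, 0) fits (6, 0); releases (1, 0), pool now (7, 0)
  task-6: need (6, 0) fits (7, 0); releases (2, 0), pool now (9, 0)


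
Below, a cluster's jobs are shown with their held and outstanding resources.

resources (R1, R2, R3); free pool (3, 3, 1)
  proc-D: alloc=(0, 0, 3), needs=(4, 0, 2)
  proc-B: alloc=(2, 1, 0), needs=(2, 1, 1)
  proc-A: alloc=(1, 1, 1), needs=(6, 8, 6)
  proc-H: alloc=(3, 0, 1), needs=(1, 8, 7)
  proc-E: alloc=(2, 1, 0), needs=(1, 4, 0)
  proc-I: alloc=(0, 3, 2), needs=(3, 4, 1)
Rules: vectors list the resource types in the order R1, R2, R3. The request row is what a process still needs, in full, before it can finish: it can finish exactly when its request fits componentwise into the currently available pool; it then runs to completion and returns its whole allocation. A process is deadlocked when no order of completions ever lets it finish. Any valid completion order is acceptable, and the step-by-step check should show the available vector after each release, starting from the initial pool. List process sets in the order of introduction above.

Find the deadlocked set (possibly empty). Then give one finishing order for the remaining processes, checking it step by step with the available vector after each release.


No process is deadlocked.
Key observation: no deadlock: proc-B fits now, and the freed resources carry the rest through.
A valid finishing order for the others: proc-B, proc-E, proc-I, proc-D, proc-A, proc-H. Step-by-step check:
  pool = (3, 3, 1)
  run proc-B (needs (2, 1, 1), free (3, 3, 1)); after release of (2, 1, 0) the pool is (5, 4, 1)
  run proc-E (needs (1, 4, 0), free (5, 4, 1)); after release of (2, 1, 0) the pool is (7, 5, 1)
  run proc-I (needs (3, 4, 1), free (7, 5, 1)); after release of (0, 3, 2) the pool is (7, 8, 3)
  run proc-D (needs (4, 0, 2), free (7, 8, 3)); after release of (0, 0, 3) the pool is (7, 8, 6)
  run proc-A (needs (6, 8, 6), free (7, 8, 6)); after release of (1, 1, 1) the pool is (8, 9, 7)
  run proc-H (needs (1, 8, 7), free (8, 9, 7)); after release of (3, 0, 1) the pool is (11, 9, 8)


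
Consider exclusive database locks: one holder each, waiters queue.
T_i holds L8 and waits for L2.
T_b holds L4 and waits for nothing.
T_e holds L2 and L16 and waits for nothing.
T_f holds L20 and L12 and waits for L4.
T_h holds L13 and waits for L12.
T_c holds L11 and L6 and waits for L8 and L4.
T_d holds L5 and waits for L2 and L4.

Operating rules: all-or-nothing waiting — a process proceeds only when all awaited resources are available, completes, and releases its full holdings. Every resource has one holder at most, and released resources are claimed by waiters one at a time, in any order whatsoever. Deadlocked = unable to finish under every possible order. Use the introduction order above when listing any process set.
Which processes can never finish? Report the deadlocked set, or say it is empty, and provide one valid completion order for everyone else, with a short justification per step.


The deadlocked set is empty.
Key observation: there is no circular wait here — follow any chain and it reaches a process that is free to run now.
A valid finishing order for the others: T_e, T_b, T_d, T_f, T_h, T_i, T_c.
Verifying each step:
  T_e: no waits; runs immediately, freeing L2 and L16
  T_b: no waits; runs immediately, freeing L4
  T_d waits on L2 and L4 — all released -> runs and releases L5
  T_f waits on L4 — all released -> runs and releases L20 and L12
  T_h waits on L12 — all released -> runs and releases L13
  T_i waits on L2 — all released -> runs and releases L8
  T_c waits on L8 and L4 — all released -> runs and releases L11 and L6


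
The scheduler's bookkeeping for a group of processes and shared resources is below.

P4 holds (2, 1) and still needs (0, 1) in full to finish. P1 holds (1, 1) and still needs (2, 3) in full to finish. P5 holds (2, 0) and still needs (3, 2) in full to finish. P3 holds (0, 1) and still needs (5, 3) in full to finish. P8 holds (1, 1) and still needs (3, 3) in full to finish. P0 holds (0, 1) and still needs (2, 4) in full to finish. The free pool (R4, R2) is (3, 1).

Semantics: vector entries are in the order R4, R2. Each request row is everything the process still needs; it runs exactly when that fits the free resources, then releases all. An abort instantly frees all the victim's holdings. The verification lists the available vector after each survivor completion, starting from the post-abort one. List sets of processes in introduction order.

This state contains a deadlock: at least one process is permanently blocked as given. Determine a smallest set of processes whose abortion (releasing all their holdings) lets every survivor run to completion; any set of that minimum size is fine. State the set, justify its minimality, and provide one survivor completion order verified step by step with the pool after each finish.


The answer: abort P0.
Key observation: P3 had no path to completion before; after the abort of P0 ((0, 1) returned), step 3 is where it fits.
Minimality: the empty abort set fails — the state is deadlocked as it stands.
One survivor order: P5, P4, P3, P1, P8. Step-by-step check (post-abort pool first):
  pool = (3, 2)
  P5 needs (3, 2) <= (3, 2) -> finishes; pool += (2, 0) = (5, 2)
  P4 needs (0, 1) <= (5, 2) -> finishes; pool += (2, 1) = (7, 3)
  P3 needs (5, 3) <= (7, 3) -> finishes; pool += (0, 1) = (7, 4)
  P1 needs (2, 3) <= (7, 4) -> finishes; pool += (1, 1) = (8, 5)
  P8 needs (3, 3) <= (8, 5) -> finishes; pool += (1, 1) = (9, 6)


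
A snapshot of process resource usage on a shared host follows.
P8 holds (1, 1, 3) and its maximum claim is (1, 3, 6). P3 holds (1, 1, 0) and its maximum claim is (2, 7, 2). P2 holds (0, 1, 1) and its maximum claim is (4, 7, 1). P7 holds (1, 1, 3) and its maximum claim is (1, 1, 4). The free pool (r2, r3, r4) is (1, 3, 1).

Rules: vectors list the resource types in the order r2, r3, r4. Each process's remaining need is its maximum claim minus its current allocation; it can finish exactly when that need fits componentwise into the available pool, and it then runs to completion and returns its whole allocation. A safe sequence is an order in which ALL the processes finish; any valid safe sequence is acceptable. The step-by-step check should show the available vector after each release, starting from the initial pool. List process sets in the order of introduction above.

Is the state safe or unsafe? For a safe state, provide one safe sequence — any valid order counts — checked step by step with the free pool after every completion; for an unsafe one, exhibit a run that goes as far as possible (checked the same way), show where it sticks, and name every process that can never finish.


UNSAFE — no complete ordering exists.
Key observation: after P7, P8 complete, (3, 5, 7) is the best the pool ever gets, yet each leftover process wants more r3.
A maximal execution: P7, P8 — then nothing else fits. Verifying each step:
  pool = (1, 3, 1)
  P7 needs (0, 0, 1) <= (1, 3, 1) -> finishes; pool += (1, 1, 3) = (2, 4, 4)
  P8 needs (0, 2, 3) <= (2, 4, 4) -> finishes; pool += (1, 1, 3) = (3, 5, 7)
  P3 still needs (1, 6, 2) but only (3, 5, 7) is free — short on r3
  P2 still needs (4, 6, 0) but only (3, 5, 7) is free — short on r2 and r3
Never able to finish: P3 and P2.


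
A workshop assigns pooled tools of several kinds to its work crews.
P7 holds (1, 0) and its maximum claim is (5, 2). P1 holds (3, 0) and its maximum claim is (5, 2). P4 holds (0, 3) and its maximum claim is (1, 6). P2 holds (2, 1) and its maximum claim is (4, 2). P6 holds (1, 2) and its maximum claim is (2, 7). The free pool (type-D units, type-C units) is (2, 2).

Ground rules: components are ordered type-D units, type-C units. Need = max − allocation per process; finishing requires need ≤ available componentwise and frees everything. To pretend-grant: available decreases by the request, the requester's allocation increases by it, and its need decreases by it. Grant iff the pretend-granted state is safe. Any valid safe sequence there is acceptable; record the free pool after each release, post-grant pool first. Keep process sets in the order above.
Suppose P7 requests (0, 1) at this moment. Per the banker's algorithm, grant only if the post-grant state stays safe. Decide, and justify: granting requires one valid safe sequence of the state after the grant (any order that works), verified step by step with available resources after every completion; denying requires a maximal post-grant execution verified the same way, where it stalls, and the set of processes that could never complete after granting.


GRANT — the state after the grant stays safe, e.g. via P2, P7, P4, P6, P1.
Key observation: after the grant the pool drops to (2, 1), which still lets P2 finish first and unwind the rest.
Check on the post-grant state, step by step:
  pool = (2, 1)
  P2 needs (2, 1) <= (2, 1) -> finishes; pool += (2, 1) = (4, 2)
  P7 needs (4, 1) <= (4, 2) -> finishes; pool += (1, 1) = (5, 3)
  P4 needs (1, 3) <= (5, 3) -> finishes; pool += (0, 3) = (5, 6)
  P6 needs (1, 5) <= (5, 6) -> finishes; pool += (1, 2) = (6, 8)
  P1 needs (2, 2) <= (6, 8) -> finishes; pool += (3, 0) = (9, 8)


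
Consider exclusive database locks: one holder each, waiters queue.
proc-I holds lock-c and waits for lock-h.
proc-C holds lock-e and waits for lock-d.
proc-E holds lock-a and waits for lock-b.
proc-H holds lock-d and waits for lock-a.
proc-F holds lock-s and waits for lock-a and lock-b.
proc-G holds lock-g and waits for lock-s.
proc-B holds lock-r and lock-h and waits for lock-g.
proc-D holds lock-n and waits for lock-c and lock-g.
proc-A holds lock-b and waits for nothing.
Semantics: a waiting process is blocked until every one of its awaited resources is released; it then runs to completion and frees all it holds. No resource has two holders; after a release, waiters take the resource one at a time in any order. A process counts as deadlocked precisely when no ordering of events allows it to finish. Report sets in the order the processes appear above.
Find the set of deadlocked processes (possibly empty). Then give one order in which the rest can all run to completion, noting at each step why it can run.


The deadlocked set is empty.
Key observation: all waits point, directly or indirectly, at processes that can finish, so nothing is permanently blocked.
A valid finishing order for the others: proc-A, proc-E, proc-F, proc-G, proc-B, proc-H, proc-C, proc-I, proc-D.
Verifying each step:
  proc-A waits on nothing -> runs at once and releases lock-b
  proc-E waits on lock-b — all released -> runs and releases lock-a
  proc-F waits on lock-a and lock-b — all released -> runs and releases lock-s
  proc-G waits on lock-s — all released -> runs and releases lock-g
  proc-B waits on lock-g — all released -> runs and releases lock-r and lock-h
  proc-H waits on lock-a — all released -> runs and releases lock-d
  proc-C waits on lock-d — all released -> runs and releases lock-e
  proc-I waits on lock-h — all released -> runs and releases lock-c
  proc-D waits on lock-c and lock-g — all released -> runs and releases lock-n


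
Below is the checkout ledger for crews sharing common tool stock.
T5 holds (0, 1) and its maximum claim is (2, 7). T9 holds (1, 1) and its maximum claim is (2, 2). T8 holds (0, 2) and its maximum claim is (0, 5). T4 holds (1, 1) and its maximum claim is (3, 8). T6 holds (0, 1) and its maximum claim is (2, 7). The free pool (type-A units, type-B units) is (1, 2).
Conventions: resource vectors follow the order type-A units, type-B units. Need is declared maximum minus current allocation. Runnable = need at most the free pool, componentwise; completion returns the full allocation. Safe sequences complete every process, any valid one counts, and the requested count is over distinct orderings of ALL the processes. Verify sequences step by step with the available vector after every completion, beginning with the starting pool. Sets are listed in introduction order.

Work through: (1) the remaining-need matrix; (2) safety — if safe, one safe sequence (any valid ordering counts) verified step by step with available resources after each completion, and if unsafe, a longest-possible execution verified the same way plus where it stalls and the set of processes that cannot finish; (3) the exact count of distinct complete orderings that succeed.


(1) Remaining need (order type-A units, type-B units):
  T5: (2, 6)
  T9: (1, 1)
  T8: (0, 3)
  T4: (2, 7)
  T6: (2, 6)
(2) UNSAFE — no complete ordering exists.
Key observation: even finishing T9, T8 leaves just (2, 5) free — too little type-B units for any of the remaining processes.
Going as far as possible: T9, T8; after that, nothing fits. Walking it through:
  pool = (1, 2)
  run T9 (needs (1, 1), free (1, 2)); after release of (1, 1) the pool is (2, 3)
  run T8 (needs (0, 3), free (2, 3)); after release of (0, 2) the pool is (2, 5)
  T5 cannot run: need (2, 6) vs free (2, 5) (insufficient type-B units)
  T4 cannot run: need (2, 7) vs free (2, 5) (insufficient type-B units)
  T6 cannot run: need (2, 6) vs free (2, 5) (insufficient type-B units)
Processes that can never finish: T5, T4 and T6.
(3) The exact count: 0 of the possible complete orderings are safe sequences.


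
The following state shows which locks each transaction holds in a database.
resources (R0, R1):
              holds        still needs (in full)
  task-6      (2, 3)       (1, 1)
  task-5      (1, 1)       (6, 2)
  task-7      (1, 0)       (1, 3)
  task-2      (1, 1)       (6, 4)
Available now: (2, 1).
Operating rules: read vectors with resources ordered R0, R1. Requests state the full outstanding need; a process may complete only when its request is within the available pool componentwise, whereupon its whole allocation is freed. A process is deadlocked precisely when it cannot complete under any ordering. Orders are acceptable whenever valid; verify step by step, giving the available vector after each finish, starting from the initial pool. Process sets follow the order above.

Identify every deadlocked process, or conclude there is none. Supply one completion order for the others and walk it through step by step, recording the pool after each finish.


The deadlocked set is task-5 and task-2.
Key observation: even finishing task-6, task-7 leaves just (5, 4) free — too little R0 for any of the remaining processes.
The rest can finish in the order task-6, task-7. Check, step by step:
  pool = (2, 1)
  run task-6 (needs (1, 1), free (2, 1)); after release of (2, 3) the pool is (4, 4)
  run task-7 (needs (1, 3), free (4, 4)); after release of (1, 0) the pool is (5, 4)
The blocked processes can never fit:
  blocked: task-5 wants (6, 2), pool (5, 4) — not enough R0
  blocked: task-2 wants (6, 4), pool (5, 4) — not enough R0
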